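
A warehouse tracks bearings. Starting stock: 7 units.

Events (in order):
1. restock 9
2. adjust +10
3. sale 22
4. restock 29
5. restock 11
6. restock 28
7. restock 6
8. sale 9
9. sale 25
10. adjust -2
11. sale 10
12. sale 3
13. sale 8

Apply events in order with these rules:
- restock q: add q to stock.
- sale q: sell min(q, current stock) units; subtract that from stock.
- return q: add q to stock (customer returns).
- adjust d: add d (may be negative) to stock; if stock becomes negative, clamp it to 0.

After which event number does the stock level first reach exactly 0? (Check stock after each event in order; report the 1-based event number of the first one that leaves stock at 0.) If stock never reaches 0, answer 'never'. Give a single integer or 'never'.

Processing events:
Start: stock = 7
  Event 1 (restock 9): 7 + 9 = 16
  Event 2 (adjust +10): 16 + 10 = 26
  Event 3 (sale 22): sell min(22,26)=22. stock: 26 - 22 = 4. total_sold = 22
  Event 4 (restock 29): 4 + 29 = 33
  Event 5 (restock 11): 33 + 11 = 44
  Event 6 (restock 28): 44 + 28 = 72
  Event 7 (restock 6): 72 + 6 = 78
  Event 8 (sale 9): sell min(9,78)=9. stock: 78 - 9 = 69. total_sold = 31
  Event 9 (sale 25): sell min(25,69)=25. stock: 69 - 25 = 44. total_sold = 56
  Event 10 (adjust -2): 44 + -2 = 42
  Event 11 (sale 10): sell min(10,42)=10. stock: 42 - 10 = 32. total_sold = 66
  Event 12 (sale 3): sell min(3,32)=3. stock: 32 - 3 = 29. total_sold = 69
  Event 13 (sale 8): sell min(8,29)=8. stock: 29 - 8 = 21. total_sold = 77
Final: stock = 21, total_sold = 77

Stock never reaches 0.

Answer: never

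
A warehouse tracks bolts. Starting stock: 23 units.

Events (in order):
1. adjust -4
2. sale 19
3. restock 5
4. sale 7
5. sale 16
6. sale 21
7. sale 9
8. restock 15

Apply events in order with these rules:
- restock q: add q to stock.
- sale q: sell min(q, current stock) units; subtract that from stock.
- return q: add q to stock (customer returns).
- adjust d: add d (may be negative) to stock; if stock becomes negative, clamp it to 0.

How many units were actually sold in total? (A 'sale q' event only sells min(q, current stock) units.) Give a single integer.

Processing events:
Start: stock = 23
  Event 1 (adjust -4): 23 + -4 = 19
  Event 2 (sale 19): sell min(19,19)=19. stock: 19 - 19 = 0. total_sold = 19
  Event 3 (restock 5): 0 + 5 = 5
  Event 4 (sale 7): sell min(7,5)=5. stock: 5 - 5 = 0. total_sold = 24
  Event 5 (sale 16): sell min(16,0)=0. stock: 0 - 0 = 0. total_sold = 24
  Event 6 (sale 21): sell min(21,0)=0. stock: 0 - 0 = 0. total_sold = 24
  Event 7 (sale 9): sell min(9,0)=0. stock: 0 - 0 = 0. total_sold = 24
  Event 8 (restock 15): 0 + 15 = 15
Final: stock = 15, total_sold = 24

Answer: 24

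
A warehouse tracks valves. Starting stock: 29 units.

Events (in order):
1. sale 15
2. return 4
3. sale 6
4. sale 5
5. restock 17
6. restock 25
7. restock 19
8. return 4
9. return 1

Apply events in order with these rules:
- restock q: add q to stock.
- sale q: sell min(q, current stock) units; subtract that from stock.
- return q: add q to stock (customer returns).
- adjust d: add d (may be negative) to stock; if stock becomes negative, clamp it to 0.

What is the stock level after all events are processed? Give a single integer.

Processing events:
Start: stock = 29
  Event 1 (sale 15): sell min(15,29)=15. stock: 29 - 15 = 14. total_sold = 15
  Event 2 (return 4): 14 + 4 = 18
  Event 3 (sale 6): sell min(6,18)=6. stock: 18 - 6 = 12. total_sold = 21
  Event 4 (sale 5): sell min(5,12)=5. stock: 12 - 5 = 7. total_sold = 26
  Event 5 (restock 17): 7 + 17 = 24
  Event 6 (restock 25): 24 + 25 = 49
  Event 7 (restock 19): 49 + 19 = 68
  Event 8 (return 4): 68 + 4 = 72
  Event 9 (return 1): 72 + 1 = 73
Final: stock = 73, total_sold = 26

Answer: 73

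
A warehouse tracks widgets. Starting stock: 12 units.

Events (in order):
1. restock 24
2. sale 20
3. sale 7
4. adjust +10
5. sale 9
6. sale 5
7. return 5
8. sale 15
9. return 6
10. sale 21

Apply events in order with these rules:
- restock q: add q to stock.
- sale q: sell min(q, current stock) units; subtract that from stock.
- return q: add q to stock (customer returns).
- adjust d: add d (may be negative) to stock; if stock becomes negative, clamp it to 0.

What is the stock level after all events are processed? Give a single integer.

Processing events:
Start: stock = 12
  Event 1 (restock 24): 12 + 24 = 36
  Event 2 (sale 20): sell min(20,36)=20. stock: 36 - 20 = 16. total_sold = 20
  Event 3 (sale 7): sell min(7,16)=7. stock: 16 - 7 = 9. total_sold = 27
  Event 4 (adjust +10): 9 + 10 = 19
  Event 5 (sale 9): sell min(9,19)=9. stock: 19 - 9 = 10. total_sold = 36
  Event 6 (sale 5): sell min(5,10)=5. stock: 10 - 5 = 5. total_sold = 41
  Event 7 (return 5): 5 + 5 = 10
  Event 8 (sale 15): sell min(15,10)=10. stock: 10 - 10 = 0. total_sold = 51
  Event 9 (return 6): 0 + 6 = 6
  Event 10 (sale 21): sell min(21,6)=6. stock: 6 - 6 = 0. total_sold = 57
Final: stock = 0, total_sold = 57

Answer: 0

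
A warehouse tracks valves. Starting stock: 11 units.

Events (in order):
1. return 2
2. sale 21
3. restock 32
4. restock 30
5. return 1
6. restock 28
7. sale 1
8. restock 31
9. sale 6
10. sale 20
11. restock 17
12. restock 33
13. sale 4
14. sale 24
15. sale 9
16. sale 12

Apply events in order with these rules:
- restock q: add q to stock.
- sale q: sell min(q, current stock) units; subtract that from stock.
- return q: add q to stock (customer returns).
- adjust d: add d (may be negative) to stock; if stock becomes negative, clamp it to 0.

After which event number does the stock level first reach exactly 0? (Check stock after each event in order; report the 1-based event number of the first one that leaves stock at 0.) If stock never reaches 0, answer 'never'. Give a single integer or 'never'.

Answer: 2

Derivation:
Processing events:
Start: stock = 11
  Event 1 (return 2): 11 + 2 = 13
  Event 2 (sale 21): sell min(21,13)=13. stock: 13 - 13 = 0. total_sold = 13
  Event 3 (restock 32): 0 + 32 = 32
  Event 4 (restock 30): 32 + 30 = 62
  Event 5 (return 1): 62 + 1 = 63
  Event 6 (restock 28): 63 + 28 = 91
  Event 7 (sale 1): sell min(1,91)=1. stock: 91 - 1 = 90. total_sold = 14
  Event 8 (restock 31): 90 + 31 = 121
  Event 9 (sale 6): sell min(6,121)=6. stock: 121 - 6 = 115. total_sold = 20
  Event 10 (sale 20): sell min(20,115)=20. stock: 115 - 20 = 95. total_sold = 40
  Event 11 (restock 17): 95 + 17 = 112
  Event 12 (restock 33): 112 + 33 = 145
  Event 13 (sale 4): sell min(4,145)=4. stock: 145 - 4 = 141. total_sold = 44
  Event 14 (sale 24): sell min(24,141)=24. stock: 141 - 24 = 117. total_sold = 68
  Event 15 (sale 9): sell min(9,117)=9. stock: 117 - 9 = 108. total_sold = 77
  Event 16 (sale 12): sell min(12,108)=12. stock: 108 - 12 = 96. total_sold = 89
Final: stock = 96, total_sold = 89

First zero at event 2.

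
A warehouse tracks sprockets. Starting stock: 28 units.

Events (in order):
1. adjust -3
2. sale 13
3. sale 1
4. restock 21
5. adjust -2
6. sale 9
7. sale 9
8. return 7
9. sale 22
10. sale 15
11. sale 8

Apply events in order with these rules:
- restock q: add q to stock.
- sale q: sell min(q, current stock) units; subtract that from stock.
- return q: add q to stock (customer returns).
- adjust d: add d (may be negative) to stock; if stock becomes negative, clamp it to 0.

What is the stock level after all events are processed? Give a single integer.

Answer: 0

Derivation:
Processing events:
Start: stock = 28
  Event 1 (adjust -3): 28 + -3 = 25
  Event 2 (sale 13): sell min(13,25)=13. stock: 25 - 13 = 12. total_sold = 13
  Event 3 (sale 1): sell min(1,12)=1. stock: 12 - 1 = 11. total_sold = 14
  Event 4 (restock 21): 11 + 21 = 32
  Event 5 (adjust -2): 32 + -2 = 30
  Event 6 (sale 9): sell min(9,30)=9. stock: 30 - 9 = 21. total_sold = 23
  Event 7 (sale 9): sell min(9,21)=9. stock: 21 - 9 = 12. total_sold = 32
  Event 8 (return 7): 12 + 7 = 19
  Event 9 (sale 22): sell min(22,19)=19. stock: 19 - 19 = 0. total_sold = 51
  Event 10 (sale 15): sell min(15,0)=0. stock: 0 - 0 = 0. total_sold = 51
  Event 11 (sale 8): sell min(8,0)=0. stock: 0 - 0 = 0. total_sold = 51
Final: stock = 0, total_sold = 51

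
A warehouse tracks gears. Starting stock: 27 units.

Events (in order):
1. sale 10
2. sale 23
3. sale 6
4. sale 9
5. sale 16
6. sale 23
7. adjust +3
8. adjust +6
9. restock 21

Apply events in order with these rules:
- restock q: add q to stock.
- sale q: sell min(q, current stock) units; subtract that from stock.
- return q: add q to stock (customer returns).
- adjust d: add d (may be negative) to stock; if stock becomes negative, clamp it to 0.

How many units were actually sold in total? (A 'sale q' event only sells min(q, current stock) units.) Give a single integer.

Processing events:
Start: stock = 27
  Event 1 (sale 10): sell min(10,27)=10. stock: 27 - 10 = 17. total_sold = 10
  Event 2 (sale 23): sell min(23,17)=17. stock: 17 - 17 = 0. total_sold = 27
  Event 3 (sale 6): sell min(6,0)=0. stock: 0 - 0 = 0. total_sold = 27
  Event 4 (sale 9): sell min(9,0)=0. stock: 0 - 0 = 0. total_sold = 27
  Event 5 (sale 16): sell min(16,0)=0. stock: 0 - 0 = 0. total_sold = 27
  Event 6 (sale 23): sell min(23,0)=0. stock: 0 - 0 = 0. total_sold = 27
  Event 7 (adjust +3): 0 + 3 = 3
  Event 8 (adjust +6): 3 + 6 = 9
  Event 9 (restock 21): 9 + 21 = 30
Final: stock = 30, total_sold = 27

Answer: 27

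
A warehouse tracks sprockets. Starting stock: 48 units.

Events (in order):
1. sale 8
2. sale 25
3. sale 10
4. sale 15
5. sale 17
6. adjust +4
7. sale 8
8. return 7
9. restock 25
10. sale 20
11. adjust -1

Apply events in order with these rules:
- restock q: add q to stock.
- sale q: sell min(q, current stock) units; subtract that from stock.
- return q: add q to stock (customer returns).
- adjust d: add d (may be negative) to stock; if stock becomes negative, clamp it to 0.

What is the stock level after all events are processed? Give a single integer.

Answer: 11

Derivation:
Processing events:
Start: stock = 48
  Event 1 (sale 8): sell min(8,48)=8. stock: 48 - 8 = 40. total_sold = 8
  Event 2 (sale 25): sell min(25,40)=25. stock: 40 - 25 = 15. total_sold = 33
  Event 3 (sale 10): sell min(10,15)=10. stock: 15 - 10 = 5. total_sold = 43
  Event 4 (sale 15): sell min(15,5)=5. stock: 5 - 5 = 0. total_sold = 48
  Event 5 (sale 17): sell min(17,0)=0. stock: 0 - 0 = 0. total_sold = 48
  Event 6 (adjust +4): 0 + 4 = 4
  Event 7 (sale 8): sell min(8,4)=4. stock: 4 - 4 = 0. total_sold = 52
  Event 8 (return 7): 0 + 7 = 7
  Event 9 (restock 25): 7 + 25 = 32
  Event 10 (sale 20): sell min(20,32)=20. stock: 32 - 20 = 12. total_sold = 72
  Event 11 (adjust -1): 12 + -1 = 11
Final: stock = 11, total_sold = 72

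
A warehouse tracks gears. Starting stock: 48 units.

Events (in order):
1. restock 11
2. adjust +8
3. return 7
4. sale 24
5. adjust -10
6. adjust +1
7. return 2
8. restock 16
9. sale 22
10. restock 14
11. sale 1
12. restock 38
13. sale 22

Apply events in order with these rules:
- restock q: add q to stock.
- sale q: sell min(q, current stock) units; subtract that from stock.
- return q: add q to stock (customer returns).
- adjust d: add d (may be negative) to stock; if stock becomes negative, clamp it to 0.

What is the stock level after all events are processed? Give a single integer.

Processing events:
Start: stock = 48
  Event 1 (restock 11): 48 + 11 = 59
  Event 2 (adjust +8): 59 + 8 = 67
  Event 3 (return 7): 67 + 7 = 74
  Event 4 (sale 24): sell min(24,74)=24. stock: 74 - 24 = 50. total_sold = 24
  Event 5 (adjust -10): 50 + -10 = 40
  Event 6 (adjust +1): 40 + 1 = 41
  Event 7 (return 2): 41 + 2 = 43
  Event 8 (restock 16): 43 + 16 = 59
  Event 9 (sale 22): sell min(22,59)=22. stock: 59 - 22 = 37. total_sold = 46
  Event 10 (restock 14): 37 + 14 = 51
  Event 11 (sale 1): sell min(1,51)=1. stock: 51 - 1 = 50. total_sold = 47
  Event 12 (restock 38): 50 + 38 = 88
  Event 13 (sale 22): sell min(22,88)=22. stock: 88 - 22 = 66. total_sold = 69
Final: stock = 66, total_sold = 69

Answer: 66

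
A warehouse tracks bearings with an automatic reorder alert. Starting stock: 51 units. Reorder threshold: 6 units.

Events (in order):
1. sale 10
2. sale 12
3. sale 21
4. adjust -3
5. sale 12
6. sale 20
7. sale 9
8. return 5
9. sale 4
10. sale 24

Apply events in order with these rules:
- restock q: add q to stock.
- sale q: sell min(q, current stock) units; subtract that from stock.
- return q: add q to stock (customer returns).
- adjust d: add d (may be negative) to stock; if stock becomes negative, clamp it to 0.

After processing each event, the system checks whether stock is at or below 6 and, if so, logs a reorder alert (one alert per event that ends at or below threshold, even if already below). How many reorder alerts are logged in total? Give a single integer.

Processing events:
Start: stock = 51
  Event 1 (sale 10): sell min(10,51)=10. stock: 51 - 10 = 41. total_sold = 10
  Event 2 (sale 12): sell min(12,41)=12. stock: 41 - 12 = 29. total_sold = 22
  Event 3 (sale 21): sell min(21,29)=21. stock: 29 - 21 = 8. total_sold = 43
  Event 4 (adjust -3): 8 + -3 = 5
  Event 5 (sale 12): sell min(12,5)=5. stock: 5 - 5 = 0. total_sold = 48
  Event 6 (sale 20): sell min(20,0)=0. stock: 0 - 0 = 0. total_sold = 48
  Event 7 (sale 9): sell min(9,0)=0. stock: 0 - 0 = 0. total_sold = 48
  Event 8 (return 5): 0 + 5 = 5
  Event 9 (sale 4): sell min(4,5)=4. stock: 5 - 4 = 1. total_sold = 52
  Event 10 (sale 24): sell min(24,1)=1. stock: 1 - 1 = 0. total_sold = 53
Final: stock = 0, total_sold = 53

Checking against threshold 6:
  After event 1: stock=41 > 6
  After event 2: stock=29 > 6
  After event 3: stock=8 > 6
  After event 4: stock=5 <= 6 -> ALERT
  After event 5: stock=0 <= 6 -> ALERT
  After event 6: stock=0 <= 6 -> ALERT
  After event 7: stock=0 <= 6 -> ALERT
  After event 8: stock=5 <= 6 -> ALERT
  After event 9: stock=1 <= 6 -> ALERT
  After event 10: stock=0 <= 6 -> ALERT
Alert events: [4, 5, 6, 7, 8, 9, 10]. Count = 7

Answer: 7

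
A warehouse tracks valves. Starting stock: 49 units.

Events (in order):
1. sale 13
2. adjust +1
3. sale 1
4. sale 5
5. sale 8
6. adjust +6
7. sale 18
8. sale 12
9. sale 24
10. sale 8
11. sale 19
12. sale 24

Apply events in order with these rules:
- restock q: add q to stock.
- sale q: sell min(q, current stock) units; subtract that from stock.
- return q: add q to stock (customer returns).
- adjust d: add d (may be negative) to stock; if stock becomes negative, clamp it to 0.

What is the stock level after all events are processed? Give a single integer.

Answer: 0

Derivation:
Processing events:
Start: stock = 49
  Event 1 (sale 13): sell min(13,49)=13. stock: 49 - 13 = 36. total_sold = 13
  Event 2 (adjust +1): 36 + 1 = 37
  Event 3 (sale 1): sell min(1,37)=1. stock: 37 - 1 = 36. total_sold = 14
  Event 4 (sale 5): sell min(5,36)=5. stock: 36 - 5 = 31. total_sold = 19
  Event 5 (sale 8): sell min(8,31)=8. stock: 31 - 8 = 23. total_sold = 27
  Event 6 (adjust +6): 23 + 6 = 29
  Event 7 (sale 18): sell min(18,29)=18. stock: 29 - 18 = 11. total_sold = 45
  Event 8 (sale 12): sell min(12,11)=11. stock: 11 - 11 = 0. total_sold = 56
  Event 9 (sale 24): sell min(24,0)=0. stock: 0 - 0 = 0. total_sold = 56
  Event 10 (sale 8): sell min(8,0)=0. stock: 0 - 0 = 0. total_sold = 56
  Event 11 (sale 19): sell min(19,0)=0. stock: 0 - 0 = 0. total_sold = 56
  Event 12 (sale 24): sell min(24,0)=0. stock: 0 - 0 = 0. total_sold = 56
Final: stock = 0, total_sold = 56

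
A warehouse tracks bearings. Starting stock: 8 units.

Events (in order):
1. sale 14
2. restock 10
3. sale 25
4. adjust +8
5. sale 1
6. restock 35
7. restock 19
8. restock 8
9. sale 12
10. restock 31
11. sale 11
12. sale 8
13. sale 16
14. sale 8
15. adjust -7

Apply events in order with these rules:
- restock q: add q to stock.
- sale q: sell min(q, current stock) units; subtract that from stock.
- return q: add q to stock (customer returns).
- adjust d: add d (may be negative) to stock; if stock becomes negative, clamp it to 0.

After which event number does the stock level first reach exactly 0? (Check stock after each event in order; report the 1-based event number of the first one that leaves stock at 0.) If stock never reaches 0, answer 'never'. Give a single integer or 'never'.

Answer: 1

Derivation:
Processing events:
Start: stock = 8
  Event 1 (sale 14): sell min(14,8)=8. stock: 8 - 8 = 0. total_sold = 8
  Event 2 (restock 10): 0 + 10 = 10
  Event 3 (sale 25): sell min(25,10)=10. stock: 10 - 10 = 0. total_sold = 18
  Event 4 (adjust +8): 0 + 8 = 8
  Event 5 (sale 1): sell min(1,8)=1. stock: 8 - 1 = 7. total_sold = 19
  Event 6 (restock 35): 7 + 35 = 42
  Event 7 (restock 19): 42 + 19 = 61
  Event 8 (restock 8): 61 + 8 = 69
  Event 9 (sale 12): sell min(12,69)=12. stock: 69 - 12 = 57. total_sold = 31
  Event 10 (restock 31): 57 + 31 = 88
  Event 11 (sale 11): sell min(11,88)=11. stock: 88 - 11 = 77. total_sold = 42
  Event 12 (sale 8): sell min(8,77)=8. stock: 77 - 8 = 69. total_sold = 50
  Event 13 (sale 16): sell min(16,69)=16. stock: 69 - 16 = 53. total_sold = 66
  Event 14 (sale 8): sell min(8,53)=8. stock: 53 - 8 = 45. total_sold = 74
  Event 15 (adjust -7): 45 + -7 = 38
Final: stock = 38, total_sold = 74

First zero at event 1.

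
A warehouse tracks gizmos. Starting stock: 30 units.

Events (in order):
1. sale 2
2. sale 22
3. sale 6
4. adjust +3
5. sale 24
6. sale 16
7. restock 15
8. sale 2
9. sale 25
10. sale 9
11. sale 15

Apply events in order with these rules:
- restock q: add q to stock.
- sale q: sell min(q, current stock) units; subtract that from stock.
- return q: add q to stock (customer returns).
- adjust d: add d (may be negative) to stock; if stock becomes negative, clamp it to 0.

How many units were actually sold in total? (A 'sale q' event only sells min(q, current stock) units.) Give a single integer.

Answer: 48

Derivation:
Processing events:
Start: stock = 30
  Event 1 (sale 2): sell min(2,30)=2. stock: 30 - 2 = 28. total_sold = 2
  Event 2 (sale 22): sell min(22,28)=22. stock: 28 - 22 = 6. total_sold = 24
  Event 3 (sale 6): sell min(6,6)=6. stock: 6 - 6 = 0. total_sold = 30
  Event 4 (adjust +3): 0 + 3 = 3
  Event 5 (sale 24): sell min(24,3)=3. stock: 3 - 3 = 0. total_sold = 33
  Event 6 (sale 16): sell min(16,0)=0. stock: 0 - 0 = 0. total_sold = 33
  Event 7 (restock 15): 0 + 15 = 15
  Event 8 (sale 2): sell min(2,15)=2. stock: 15 - 2 = 13. total_sold = 35
  Event 9 (sale 25): sell min(25,13)=13. stock: 13 - 13 = 0. total_sold = 48
  Event 10 (sale 9): sell min(9,0)=0. stock: 0 - 0 = 0. total_sold = 48
  Event 11 (sale 15): sell min(15,0)=0. stock: 0 - 0 = 0. total_sold = 48
Final: stock = 0, total_sold = 48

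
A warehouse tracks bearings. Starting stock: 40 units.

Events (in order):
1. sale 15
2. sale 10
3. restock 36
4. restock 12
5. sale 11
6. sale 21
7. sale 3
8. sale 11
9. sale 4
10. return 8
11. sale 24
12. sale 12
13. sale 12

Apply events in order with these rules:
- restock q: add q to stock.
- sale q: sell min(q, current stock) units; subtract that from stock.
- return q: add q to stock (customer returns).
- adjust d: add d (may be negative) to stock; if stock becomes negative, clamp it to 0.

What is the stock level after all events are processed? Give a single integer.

Answer: 0

Derivation:
Processing events:
Start: stock = 40
  Event 1 (sale 15): sell min(15,40)=15. stock: 40 - 15 = 25. total_sold = 15
  Event 2 (sale 10): sell min(10,25)=10. stock: 25 - 10 = 15. total_sold = 25
  Event 3 (restock 36): 15 + 36 = 51
  Event 4 (restock 12): 51 + 12 = 63
  Event 5 (sale 11): sell min(11,63)=11. stock: 63 - 11 = 52. total_sold = 36
  Event 6 (sale 21): sell min(21,52)=21. stock: 52 - 21 = 31. total_sold = 57
  Event 7 (sale 3): sell min(3,31)=3. stock: 31 - 3 = 28. total_sold = 60
  Event 8 (sale 11): sell min(11,28)=11. stock: 28 - 11 = 17. total_sold = 71
  Event 9 (sale 4): sell min(4,17)=4. stock: 17 - 4 = 13. total_sold = 75
  Event 10 (return 8): 13 + 8 = 21
  Event 11 (sale 24): sell min(24,21)=21. stock: 21 - 21 = 0. total_sold = 96
  Event 12 (sale 12): sell min(12,0)=0. stock: 0 - 0 = 0. total_sold = 96
  Event 13 (sale 12): sell min(12,0)=0. stock: 0 - 0 = 0. total_sold = 96
Final: stock = 0, total_sold = 96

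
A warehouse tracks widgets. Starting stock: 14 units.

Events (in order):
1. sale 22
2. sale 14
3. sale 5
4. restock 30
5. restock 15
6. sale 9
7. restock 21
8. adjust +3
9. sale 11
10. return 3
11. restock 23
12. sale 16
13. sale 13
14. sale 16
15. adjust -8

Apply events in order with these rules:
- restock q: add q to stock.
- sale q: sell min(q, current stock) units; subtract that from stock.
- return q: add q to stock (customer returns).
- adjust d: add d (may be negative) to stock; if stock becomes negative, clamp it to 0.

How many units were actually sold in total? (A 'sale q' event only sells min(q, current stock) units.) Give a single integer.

Processing events:
Start: stock = 14
  Event 1 (sale 22): sell min(22,14)=14. stock: 14 - 14 = 0. total_sold = 14
  Event 2 (sale 14): sell min(14,0)=0. stock: 0 - 0 = 0. total_sold = 14
  Event 3 (sale 5): sell min(5,0)=0. stock: 0 - 0 = 0. total_sold = 14
  Event 4 (restock 30): 0 + 30 = 30
  Event 5 (restock 15): 30 + 15 = 45
  Event 6 (sale 9): sell min(9,45)=9. stock: 45 - 9 = 36. total_sold = 23
  Event 7 (restock 21): 36 + 21 = 57
  Event 8 (adjust +3): 57 + 3 = 60
  Event 9 (sale 11): sell min(11,60)=11. stock: 60 - 11 = 49. total_sold = 34
  Event 10 (return 3): 49 + 3 = 52
  Event 11 (restock 23): 52 + 23 = 75
  Event 12 (sale 16): sell min(16,75)=16. stock: 75 - 16 = 59. total_sold = 50
  Event 13 (sale 13): sell min(13,59)=13. stock: 59 - 13 = 46. total_sold = 63
  Event 14 (sale 16): sell min(16,46)=16. stock: 46 - 16 = 30. total_sold = 79
  Event 15 (adjust -8): 30 + -8 = 22
Final: stock = 22, total_sold = 79

Answer: 79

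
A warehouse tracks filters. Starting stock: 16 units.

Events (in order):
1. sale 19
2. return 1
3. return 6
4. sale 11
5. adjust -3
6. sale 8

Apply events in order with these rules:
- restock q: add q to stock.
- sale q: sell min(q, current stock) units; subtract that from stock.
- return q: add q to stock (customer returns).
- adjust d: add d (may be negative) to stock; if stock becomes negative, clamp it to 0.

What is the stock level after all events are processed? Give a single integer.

Processing events:
Start: stock = 16
  Event 1 (sale 19): sell min(19,16)=16. stock: 16 - 16 = 0. total_sold = 16
  Event 2 (return 1): 0 + 1 = 1
  Event 3 (return 6): 1 + 6 = 7
  Event 4 (sale 11): sell min(11,7)=7. stock: 7 - 7 = 0. total_sold = 23
  Event 5 (adjust -3): 0 + -3 = 0 (clamped to 0)
  Event 6 (sale 8): sell min(8,0)=0. stock: 0 - 0 = 0. total_sold = 23
Final: stock = 0, total_sold = 23

Answer: 0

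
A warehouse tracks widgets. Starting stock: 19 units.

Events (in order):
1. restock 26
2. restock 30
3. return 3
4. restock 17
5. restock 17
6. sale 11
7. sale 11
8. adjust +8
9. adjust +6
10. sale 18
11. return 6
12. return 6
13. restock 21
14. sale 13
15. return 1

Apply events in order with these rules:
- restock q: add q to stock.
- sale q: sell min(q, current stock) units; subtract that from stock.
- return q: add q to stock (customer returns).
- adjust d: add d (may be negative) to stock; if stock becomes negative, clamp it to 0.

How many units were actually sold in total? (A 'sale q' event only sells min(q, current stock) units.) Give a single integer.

Answer: 53

Derivation:
Processing events:
Start: stock = 19
  Event 1 (restock 26): 19 + 26 = 45
  Event 2 (restock 30): 45 + 30 = 75
  Event 3 (return 3): 75 + 3 = 78
  Event 4 (restock 17): 78 + 17 = 95
  Event 5 (restock 17): 95 + 17 = 112
  Event 6 (sale 11): sell min(11,112)=11. stock: 112 - 11 = 101. total_sold = 11
  Event 7 (sale 11): sell min(11,101)=11. stock: 101 - 11 = 90. total_sold = 22
  Event 8 (adjust +8): 90 + 8 = 98
  Event 9 (adjust +6): 98 + 6 = 104
  Event 10 (sale 18): sell min(18,104)=18. stock: 104 - 18 = 86. total_sold = 40
  Event 11 (return 6): 86 + 6 = 92
  Event 12 (return 6): 92 + 6 = 98
  Event 13 (restock 21): 98 + 21 = 119
  Event 14 (sale 13): sell min(13,119)=13. stock: 119 - 13 = 106. total_sold = 53
  Event 15 (return 1): 106 + 1 = 107
Final: stock = 107, total_sold = 53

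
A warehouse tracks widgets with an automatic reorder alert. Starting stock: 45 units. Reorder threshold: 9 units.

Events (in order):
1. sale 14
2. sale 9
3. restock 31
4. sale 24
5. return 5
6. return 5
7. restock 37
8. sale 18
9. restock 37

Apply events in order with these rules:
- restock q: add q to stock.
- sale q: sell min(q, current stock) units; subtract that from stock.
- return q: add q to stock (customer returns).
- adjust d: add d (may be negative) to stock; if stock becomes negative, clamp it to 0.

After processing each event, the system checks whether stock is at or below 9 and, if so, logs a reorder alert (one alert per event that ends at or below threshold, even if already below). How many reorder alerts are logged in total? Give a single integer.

Processing events:
Start: stock = 45
  Event 1 (sale 14): sell min(14,45)=14. stock: 45 - 14 = 31. total_sold = 14
  Event 2 (sale 9): sell min(9,31)=9. stock: 31 - 9 = 22. total_sold = 23
  Event 3 (restock 31): 22 + 31 = 53
  Event 4 (sale 24): sell min(24,53)=24. stock: 53 - 24 = 29. total_sold = 47
  Event 5 (return 5): 29 + 5 = 34
  Event 6 (return 5): 34 + 5 = 39
  Event 7 (restock 37): 39 + 37 = 76
  Event 8 (sale 18): sell min(18,76)=18. stock: 76 - 18 = 58. total_sold = 65
  Event 9 (restock 37): 58 + 37 = 95
Final: stock = 95, total_sold = 65

Checking against threshold 9:
  After event 1: stock=31 > 9
  After event 2: stock=22 > 9
  After event 3: stock=53 > 9
  After event 4: stock=29 > 9
  After event 5: stock=34 > 9
  After event 6: stock=39 > 9
  After event 7: stock=76 > 9
  After event 8: stock=58 > 9
  After event 9: stock=95 > 9
Alert events: []. Count = 0

Answer: 0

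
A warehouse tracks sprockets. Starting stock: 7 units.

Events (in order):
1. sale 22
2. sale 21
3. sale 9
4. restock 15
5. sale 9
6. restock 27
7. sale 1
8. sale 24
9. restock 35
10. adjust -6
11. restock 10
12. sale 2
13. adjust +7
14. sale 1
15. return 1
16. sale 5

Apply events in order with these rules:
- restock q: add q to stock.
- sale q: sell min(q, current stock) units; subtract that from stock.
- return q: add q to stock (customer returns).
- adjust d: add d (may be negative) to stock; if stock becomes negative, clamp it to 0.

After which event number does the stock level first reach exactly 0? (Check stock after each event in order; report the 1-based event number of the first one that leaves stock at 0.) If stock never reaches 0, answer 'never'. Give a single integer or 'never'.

Processing events:
Start: stock = 7
  Event 1 (sale 22): sell min(22,7)=7. stock: 7 - 7 = 0. total_sold = 7
  Event 2 (sale 21): sell min(21,0)=0. stock: 0 - 0 = 0. total_sold = 7
  Event 3 (sale 9): sell min(9,0)=0. stock: 0 - 0 = 0. total_sold = 7
  Event 4 (restock 15): 0 + 15 = 15
  Event 5 (sale 9): sell min(9,15)=9. stock: 15 - 9 = 6. total_sold = 16
  Event 6 (restock 27): 6 + 27 = 33
  Event 7 (sale 1): sell min(1,33)=1. stock: 33 - 1 = 32. total_sold = 17
  Event 8 (sale 24): sell min(24,32)=24. stock: 32 - 24 = 8. total_sold = 41
  Event 9 (restock 35): 8 + 35 = 43
  Event 10 (adjust -6): 43 + -6 = 37
  Event 11 (restock 10): 37 + 10 = 47
  Event 12 (sale 2): sell min(2,47)=2. stock: 47 - 2 = 45. total_sold = 43
  Event 13 (adjust +7): 45 + 7 = 52
  Event 14 (sale 1): sell min(1,52)=1. stock: 52 - 1 = 51. total_sold = 44
  Event 15 (return 1): 51 + 1 = 52
  Event 16 (sale 5): sell min(5,52)=5. stock: 52 - 5 = 47. total_sold = 49
Final: stock = 47, total_sold = 49

First zero at event 1.

Answer: 1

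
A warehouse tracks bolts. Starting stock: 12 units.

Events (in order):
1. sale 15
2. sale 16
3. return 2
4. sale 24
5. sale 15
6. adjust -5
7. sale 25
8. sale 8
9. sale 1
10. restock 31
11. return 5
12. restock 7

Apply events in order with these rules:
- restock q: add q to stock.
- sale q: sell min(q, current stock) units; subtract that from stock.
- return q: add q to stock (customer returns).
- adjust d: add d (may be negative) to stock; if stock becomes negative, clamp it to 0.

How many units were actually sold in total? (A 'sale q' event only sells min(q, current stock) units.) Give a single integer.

Answer: 14

Derivation:
Processing events:
Start: stock = 12
  Event 1 (sale 15): sell min(15,12)=12. stock: 12 - 12 = 0. total_sold = 12
  Event 2 (sale 16): sell min(16,0)=0. stock: 0 - 0 = 0. total_sold = 12
  Event 3 (return 2): 0 + 2 = 2
  Event 4 (sale 24): sell min(24,2)=2. stock: 2 - 2 = 0. total_sold = 14
  Event 5 (sale 15): sell min(15,0)=0. stock: 0 - 0 = 0. total_sold = 14
  Event 6 (adjust -5): 0 + -5 = 0 (clamped to 0)
  Event 7 (sale 25): sell min(25,0)=0. stock: 0 - 0 = 0. total_sold = 14
  Event 8 (sale 8): sell min(8,0)=0. stock: 0 - 0 = 0. total_sold = 14
  Event 9 (sale 1): sell min(1,0)=0. stock: 0 - 0 = 0. total_sold = 14
  Event 10 (restock 31): 0 + 31 = 31
  Event 11 (return 5): 31 + 5 = 36
  Event 12 (restock 7): 36 + 7 = 43
Final: stock = 43, total_sold = 14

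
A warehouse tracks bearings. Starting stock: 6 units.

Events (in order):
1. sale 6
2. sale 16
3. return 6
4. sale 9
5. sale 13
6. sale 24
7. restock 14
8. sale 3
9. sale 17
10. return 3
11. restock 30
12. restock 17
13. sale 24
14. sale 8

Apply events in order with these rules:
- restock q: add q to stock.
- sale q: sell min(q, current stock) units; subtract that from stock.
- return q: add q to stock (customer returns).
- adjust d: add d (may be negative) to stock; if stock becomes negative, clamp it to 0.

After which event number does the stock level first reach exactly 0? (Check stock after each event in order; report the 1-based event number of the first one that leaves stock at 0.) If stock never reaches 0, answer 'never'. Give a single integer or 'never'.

Answer: 1

Derivation:
Processing events:
Start: stock = 6
  Event 1 (sale 6): sell min(6,6)=6. stock: 6 - 6 = 0. total_sold = 6
  Event 2 (sale 16): sell min(16,0)=0. stock: 0 - 0 = 0. total_sold = 6
  Event 3 (return 6): 0 + 6 = 6
  Event 4 (sale 9): sell min(9,6)=6. stock: 6 - 6 = 0. total_sold = 12
  Event 5 (sale 13): sell min(13,0)=0. stock: 0 - 0 = 0. total_sold = 12
  Event 6 (sale 24): sell min(24,0)=0. stock: 0 - 0 = 0. total_sold = 12
  Event 7 (restock 14): 0 + 14 = 14
  Event 8 (sale 3): sell min(3,14)=3. stock: 14 - 3 = 11. total_sold = 15
  Event 9 (sale 17): sell min(17,11)=11. stock: 11 - 11 = 0. total_sold = 26
  Event 10 (return 3): 0 + 3 = 3
  Event 11 (restock 30): 3 + 30 = 33
  Event 12 (restock 17): 33 + 17 = 50
  Event 13 (sale 24): sell min(24,50)=24. stock: 50 - 24 = 26. total_sold = 50
  Event 14 (sale 8): sell min(8,26)=8. stock: 26 - 8 = 18. total_sold = 58
Final: stock = 18, total_sold = 58

First zero at event 1.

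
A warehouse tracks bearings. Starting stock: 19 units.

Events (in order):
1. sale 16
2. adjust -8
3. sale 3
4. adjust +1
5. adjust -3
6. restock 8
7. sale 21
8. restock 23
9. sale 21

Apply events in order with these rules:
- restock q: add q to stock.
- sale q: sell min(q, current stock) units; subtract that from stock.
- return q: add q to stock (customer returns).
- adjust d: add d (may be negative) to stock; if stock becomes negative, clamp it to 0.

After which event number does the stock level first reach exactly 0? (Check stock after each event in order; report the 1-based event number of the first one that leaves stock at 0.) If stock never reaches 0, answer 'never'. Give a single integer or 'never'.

Processing events:
Start: stock = 19
  Event 1 (sale 16): sell min(16,19)=16. stock: 19 - 16 = 3. total_sold = 16
  Event 2 (adjust -8): 3 + -8 = 0 (clamped to 0)
  Event 3 (sale 3): sell min(3,0)=0. stock: 0 - 0 = 0. total_sold = 16
  Event 4 (adjust +1): 0 + 1 = 1
  Event 5 (adjust -3): 1 + -3 = 0 (clamped to 0)
  Event 6 (restock 8): 0 + 8 = 8
  Event 7 (sale 21): sell min(21,8)=8. stock: 8 - 8 = 0. total_sold = 24
  Event 8 (restock 23): 0 + 23 = 23
  Event 9 (sale 21): sell min(21,23)=21. stock: 23 - 21 = 2. total_sold = 45
Final: stock = 2, total_sold = 45

First zero at event 2.

Answer: 2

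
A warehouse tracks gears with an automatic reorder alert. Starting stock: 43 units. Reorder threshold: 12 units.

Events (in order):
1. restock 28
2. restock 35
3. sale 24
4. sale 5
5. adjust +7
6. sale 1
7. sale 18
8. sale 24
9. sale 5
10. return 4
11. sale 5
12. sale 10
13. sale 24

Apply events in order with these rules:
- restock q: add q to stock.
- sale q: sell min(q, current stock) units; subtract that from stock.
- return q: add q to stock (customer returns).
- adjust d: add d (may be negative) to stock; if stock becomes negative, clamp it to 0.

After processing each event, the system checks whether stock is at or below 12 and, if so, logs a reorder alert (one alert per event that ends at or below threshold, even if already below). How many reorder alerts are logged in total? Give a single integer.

Processing events:
Start: stock = 43
  Event 1 (restock 28): 43 + 28 = 71
  Event 2 (restock 35): 71 + 35 = 106
  Event 3 (sale 24): sell min(24,106)=24. stock: 106 - 24 = 82. total_sold = 24
  Event 4 (sale 5): sell min(5,82)=5. stock: 82 - 5 = 77. total_sold = 29
  Event 5 (adjust +7): 77 + 7 = 84
  Event 6 (sale 1): sell min(1,84)=1. stock: 84 - 1 = 83. total_sold = 30
  Event 7 (sale 18): sell min(18,83)=18. stock: 83 - 18 = 65. total_sold = 48
  Event 8 (sale 24): sell min(24,65)=24. stock: 65 - 24 = 41. total_sold = 72
  Event 9 (sale 5): sell min(5,41)=5. stock: 41 - 5 = 36. total_sold = 77
  Event 10 (return 4): 36 + 4 = 40
  Event 11 (sale 5): sell min(5,40)=5. stock: 40 - 5 = 35. total_sold = 82
  Event 12 (sale 10): sell min(10,35)=10. stock: 35 - 10 = 25. total_sold = 92
  Event 13 (sale 24): sell min(24,25)=24. stock: 25 - 24 = 1. total_sold = 116
Final: stock = 1, total_sold = 116

Checking against threshold 12:
  After event 1: stock=71 > 12
  After event 2: stock=106 > 12
  After event 3: stock=82 > 12
  After event 4: stock=77 > 12
  After event 5: stock=84 > 12
  After event 6: stock=83 > 12
  After event 7: stock=65 > 12
  After event 8: stock=41 > 12
  After event 9: stock=36 > 12
  After event 10: stock=40 > 12
  After event 11: stock=35 > 12
  After event 12: stock=25 > 12
  After event 13: stock=1 <= 12 -> ALERT
Alert events: [13]. Count = 1

Answer: 1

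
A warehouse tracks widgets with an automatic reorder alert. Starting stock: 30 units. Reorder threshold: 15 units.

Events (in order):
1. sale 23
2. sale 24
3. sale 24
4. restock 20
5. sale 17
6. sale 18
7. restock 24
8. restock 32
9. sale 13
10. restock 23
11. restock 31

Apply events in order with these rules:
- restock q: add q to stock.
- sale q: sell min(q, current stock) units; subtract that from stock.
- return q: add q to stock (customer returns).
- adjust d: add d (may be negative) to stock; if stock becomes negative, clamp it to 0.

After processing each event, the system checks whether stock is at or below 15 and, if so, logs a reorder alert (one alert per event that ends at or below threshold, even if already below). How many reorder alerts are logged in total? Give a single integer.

Answer: 5

Derivation:
Processing events:
Start: stock = 30
  Event 1 (sale 23): sell min(23,30)=23. stock: 30 - 23 = 7. total_sold = 23
  Event 2 (sale 24): sell min(24,7)=7. stock: 7 - 7 = 0. total_sold = 30
  Event 3 (sale 24): sell min(24,0)=0. stock: 0 - 0 = 0. total_sold = 30
  Event 4 (restock 20): 0 + 20 = 20
  Event 5 (sale 17): sell min(17,20)=17. stock: 20 - 17 = 3. total_sold = 47
  Event 6 (sale 18): sell min(18,3)=3. stock: 3 - 3 = 0. total_sold = 50
  Event 7 (restock 24): 0 + 24 = 24
  Event 8 (restock 32): 24 + 32 = 56
  Event 9 (sale 13): sell min(13,56)=13. stock: 56 - 13 = 43. total_sold = 63
  Event 10 (restock 23): 43 + 23 = 66
  Event 11 (restock 31): 66 + 31 = 97
Final: stock = 97, total_sold = 63

Checking against threshold 15:
  After event 1: stock=7 <= 15 -> ALERT
  After event 2: stock=0 <= 15 -> ALERT
  After event 3: stock=0 <= 15 -> ALERT
  After event 4: stock=20 > 15
  After event 5: stock=3 <= 15 -> ALERT
  After event 6: stock=0 <= 15 -> ALERT
  After event 7: stock=24 > 15
  After event 8: stock=56 > 15
  After event 9: stock=43 > 15
  After event 10: stock=66 > 15
  After event 11: stock=97 > 15
Alert events: [1, 2, 3, 5, 6]. Count = 5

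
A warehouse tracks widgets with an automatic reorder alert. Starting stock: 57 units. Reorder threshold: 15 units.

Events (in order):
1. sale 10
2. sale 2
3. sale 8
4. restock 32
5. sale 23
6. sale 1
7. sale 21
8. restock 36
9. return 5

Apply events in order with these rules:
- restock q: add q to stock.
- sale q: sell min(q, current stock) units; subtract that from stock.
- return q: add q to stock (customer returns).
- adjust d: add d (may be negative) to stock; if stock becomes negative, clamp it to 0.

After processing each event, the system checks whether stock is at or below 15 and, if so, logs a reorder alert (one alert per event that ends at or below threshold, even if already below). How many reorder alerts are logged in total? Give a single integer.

Answer: 0

Derivation:
Processing events:
Start: stock = 57
  Event 1 (sale 10): sell min(10,57)=10. stock: 57 - 10 = 47. total_sold = 10
  Event 2 (sale 2): sell min(2,47)=2. stock: 47 - 2 = 45. total_sold = 12
  Event 3 (sale 8): sell min(8,45)=8. stock: 45 - 8 = 37. total_sold = 20
  Event 4 (restock 32): 37 + 32 = 69
  Event 5 (sale 23): sell min(23,69)=23. stock: 69 - 23 = 46. total_sold = 43
  Event 6 (sale 1): sell min(1,46)=1. stock: 46 - 1 = 45. total_sold = 44
  Event 7 (sale 21): sell min(21,45)=21. stock: 45 - 21 = 24. total_sold = 65
  Event 8 (restock 36): 24 + 36 = 60
  Event 9 (return 5): 60 + 5 = 65
Final: stock = 65, total_sold = 65

Checking against threshold 15:
  After event 1: stock=47 > 15
  After event 2: stock=45 > 15
  After event 3: stock=37 > 15
  After event 4: stock=69 > 15
  After event 5: stock=46 > 15
  After event 6: stock=45 > 15
  After event 7: stock=24 > 15
  After event 8: stock=60 > 15
  After event 9: stock=65 > 15
Alert events: []. Count = 0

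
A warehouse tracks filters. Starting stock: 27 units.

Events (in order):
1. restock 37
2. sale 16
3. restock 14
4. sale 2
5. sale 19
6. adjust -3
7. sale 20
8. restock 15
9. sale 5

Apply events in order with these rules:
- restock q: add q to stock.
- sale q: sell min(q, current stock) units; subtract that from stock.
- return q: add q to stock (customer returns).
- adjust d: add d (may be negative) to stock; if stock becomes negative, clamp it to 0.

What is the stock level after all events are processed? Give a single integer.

Processing events:
Start: stock = 27
  Event 1 (restock 37): 27 + 37 = 64
  Event 2 (sale 16): sell min(16,64)=16. stock: 64 - 16 = 48. total_sold = 16
  Event 3 (restock 14): 48 + 14 = 62
  Event 4 (sale 2): sell min(2,62)=2. stock: 62 - 2 = 60. total_sold = 18
  Event 5 (sale 19): sell min(19,60)=19. stock: 60 - 19 = 41. total_sold = 37
  Event 6 (adjust -3): 41 + -3 = 38
  Event 7 (sale 20): sell min(20,38)=20. stock: 38 - 20 = 18. total_sold = 57
  Event 8 (restock 15): 18 + 15 = 33
  Event 9 (sale 5): sell min(5,33)=5. stock: 33 - 5 = 28. total_sold = 62
Final: stock = 28, total_sold = 62

Answer: 28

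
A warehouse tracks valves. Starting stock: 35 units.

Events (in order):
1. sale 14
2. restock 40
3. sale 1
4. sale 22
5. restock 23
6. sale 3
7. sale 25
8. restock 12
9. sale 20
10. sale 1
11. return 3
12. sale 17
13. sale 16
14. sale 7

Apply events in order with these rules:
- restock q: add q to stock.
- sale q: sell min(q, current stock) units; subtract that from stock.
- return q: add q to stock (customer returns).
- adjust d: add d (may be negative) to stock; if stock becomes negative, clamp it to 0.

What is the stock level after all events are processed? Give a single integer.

Processing events:
Start: stock = 35
  Event 1 (sale 14): sell min(14,35)=14. stock: 35 - 14 = 21. total_sold = 14
  Event 2 (restock 40): 21 + 40 = 61
  Event 3 (sale 1): sell min(1,61)=1. stock: 61 - 1 = 60. total_sold = 15
  Event 4 (sale 22): sell min(22,60)=22. stock: 60 - 22 = 38. total_sold = 37
  Event 5 (restock 23): 38 + 23 = 61
  Event 6 (sale 3): sell min(3,61)=3. stock: 61 - 3 = 58. total_sold = 40
  Event 7 (sale 25): sell min(25,58)=25. stock: 58 - 25 = 33. total_sold = 65
  Event 8 (restock 12): 33 + 12 = 45
  Event 9 (sale 20): sell min(20,45)=20. stock: 45 - 20 = 25. total_sold = 85
  Event 10 (sale 1): sell min(1,25)=1. stock: 25 - 1 = 24. total_sold = 86
  Event 11 (return 3): 24 + 3 = 27
  Event 12 (sale 17): sell min(17,27)=17. stock: 27 - 17 = 10. total_sold = 103
  Event 13 (sale 16): sell min(16,10)=10. stock: 10 - 10 = 0. total_sold = 113
  Event 14 (sale 7): sell min(7,0)=0. stock: 0 - 0 = 0. total_sold = 113
Final: stock = 0, total_sold = 113

Answer: 0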